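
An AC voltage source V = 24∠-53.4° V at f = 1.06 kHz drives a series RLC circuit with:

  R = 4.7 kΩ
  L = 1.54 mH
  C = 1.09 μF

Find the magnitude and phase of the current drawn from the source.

Step 1 — Angular frequency: ω = 2π·f = 2π·1060 = 6660 rad/s.
Step 2 — Component impedances:
  R: Z = R = 4700 Ω
  L: Z = jωL = j·6660·0.00154 = 0 + j10.26 Ω
  C: Z = 1/(jωC) = -j/(ω·C) = 0 - j137.7 Ω
Step 3 — Series combination: Z_total = R + L + C = 4700 - j127.5 Ω = 4702∠-1.6° Ω.
Step 4 — Source phasor: V = 24∠-53.4° V = 14.31 - j19.27 V.
Step 5 — Ohm's law: I = V / Z_total = (14.31 - j19.27) / (4700 - j127.5) = 0.003153 - j0.004014 A.
Step 6 — Convert to polar: |I| = 0.005105 A, ∠I = -51.8°.

I = 0.005105∠-51.8° A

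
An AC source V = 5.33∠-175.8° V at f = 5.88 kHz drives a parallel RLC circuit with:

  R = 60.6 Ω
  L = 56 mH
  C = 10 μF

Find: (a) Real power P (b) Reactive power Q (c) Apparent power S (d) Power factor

Step 1 — Angular frequency: ω = 2π·f = 2π·5880 = 3.695e+04 rad/s.
Step 2 — Component impedances:
  R: Z = R = 60.6 Ω
  L: Z = jωL = j·3.695e+04·0.056 = 0 + j2069 Ω
  C: Z = 1/(jωC) = -j/(ω·C) = 0 - j2.707 Ω
Step 3 — Parallel combination: 1/Z_total = 1/R + 1/L + 1/C; Z_total = 0.121 - j2.705 Ω = 2.708∠-87.4° Ω.
Step 4 — Source phasor: V = 5.33∠-175.8° V = -5.316 - j0.3904 V.
Step 5 — Current: I = V / Z = 0.05631 - j1.968 A = 1.969∠-88.4° A.
Step 6 — Complex power: S = V·I* = 0.4688 - j10.48 VA.
Step 7 — Real power: P = Re(S) = 0.4688 W.
Step 8 — Reactive power: Q = Im(S) = -10.48 VAR.
Step 9 — Apparent power: |S| = 10.49 VA.
Step 10 — Power factor: PF = P/|S| = 0.04468 (leading).

(a) P = 0.4688 W  (b) Q = -10.48 VAR  (c) S = 10.49 VA  (d) PF = 0.04468 (leading)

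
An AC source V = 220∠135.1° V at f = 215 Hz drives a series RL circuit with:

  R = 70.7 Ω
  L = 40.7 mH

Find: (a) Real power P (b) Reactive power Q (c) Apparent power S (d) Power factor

Step 1 — Angular frequency: ω = 2π·f = 2π·215 = 1351 rad/s.
Step 2 — Component impedances:
  R: Z = R = 70.7 Ω
  L: Z = jωL = j·1351·0.0407 = 0 + j54.98 Ω
Step 3 — Series combination: Z_total = R + L = 70.7 + j54.98 Ω = 89.56∠37.9° Ω.
Step 4 — Source phasor: V = 220∠135.1° V = -155.8 + j155.3 V.
Step 5 — Current: I = V / Z = -0.3091 + j2.437 A = 2.456∠97.2° A.
Step 6 — Complex power: S = V·I* = 426.6 + j331.7 VA.
Step 7 — Real power: P = Re(S) = 426.6 W.
Step 8 — Reactive power: Q = Im(S) = 331.7 VAR.
Step 9 — Apparent power: |S| = 540.4 VA.
Step 10 — Power factor: PF = P/|S| = 0.7894 (lagging).

(a) P = 426.6 W  (b) Q = 331.7 VAR  (c) S = 540.4 VA  (d) PF = 0.7894 (lagging)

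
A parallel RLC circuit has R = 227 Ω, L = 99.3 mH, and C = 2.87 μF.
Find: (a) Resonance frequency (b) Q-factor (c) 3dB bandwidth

Step 1 — Resonance: ω₀ = 1/√(LC) = 1/√(0.0993·2.87e-06) = 1873 rad/s.
Step 2 — f₀ = ω₀/(2π) = 298.1 Hz.
Step 3 — Parallel Q: Q = R/(ω₀L) = 227/(1873·0.0993) = 1.22.
Step 4 — Bandwidth: Δω = ω₀/Q = 1535 rad/s; BW = Δω/(2π) = 244.3 Hz.

(a) f₀ = 298.1 Hz  (b) Q = 1.22  (c) BW = 244.3 Hz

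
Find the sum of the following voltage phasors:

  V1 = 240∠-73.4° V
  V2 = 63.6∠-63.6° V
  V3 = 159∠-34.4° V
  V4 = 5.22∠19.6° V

Step 1 — Convert each phasor to rectangular form:
  V1 = 240·(cos(-73.4°) + j·sin(-73.4°)) = 68.57 - j230 V
  V2 = 63.6·(cos(-63.6°) + j·sin(-63.6°)) = 28.28 - j56.97 V
  V3 = 159·(cos(-34.4°) + j·sin(-34.4°)) = 131.2 - j89.83 V
  V4 = 5.22·(cos(19.6°) + j·sin(19.6°)) = 4.918 + j1.751 V
Step 2 — Sum components: V_total = 233 - j375 V.
Step 3 — Convert to polar: |V_total| = 441.5 V, ∠V_total = -58.2°.

V_total = 441.5∠-58.2° V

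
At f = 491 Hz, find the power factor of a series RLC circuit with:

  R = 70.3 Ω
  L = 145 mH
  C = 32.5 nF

Step 1 — Angular frequency: ω = 2π·f = 2π·491 = 3085 rad/s.
Step 2 — Component impedances:
  R: Z = R = 70.3 Ω
  L: Z = jωL = j·3085·0.145 = 0 + j447.3 Ω
  C: Z = 1/(jωC) = -j/(ω·C) = 0 - j9974 Ω
Step 3 — Series combination: Z_total = R + L + C = 70.3 - j9526 Ω = 9527∠-89.6° Ω.
Step 4 — Power factor: PF = cos(φ) = Re(Z)/|Z| = 70.3/9527 = 0.007379.
Step 5 — Type: Im(Z) = -9526 ⇒ leading (phase φ = -89.6°).

PF = 0.007379 (leading, φ = -89.6°)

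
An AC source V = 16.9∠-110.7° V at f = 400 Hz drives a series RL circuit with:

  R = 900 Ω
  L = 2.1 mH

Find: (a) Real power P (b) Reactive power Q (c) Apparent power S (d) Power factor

Step 1 — Angular frequency: ω = 2π·f = 2π·400 = 2513 rad/s.
Step 2 — Component impedances:
  R: Z = R = 900 Ω
  L: Z = jωL = j·2513·0.0021 = 0 + j5.278 Ω
Step 3 — Series combination: Z_total = R + L = 900 + j5.278 Ω = 900∠0.3° Ω.
Step 4 — Source phasor: V = 16.9∠-110.7° V = -5.974 - j15.81 V.
Step 5 — Current: I = V / Z = -0.00674 - j0.01753 A = 0.01878∠-111.0° A.
Step 6 — Complex power: S = V·I* = 0.3173 + j0.001861 VA.
Step 7 — Real power: P = Re(S) = 0.3173 W.
Step 8 — Reactive power: Q = Im(S) = 0.001861 VAR.
Step 9 — Apparent power: |S| = 0.3173 VA.
Step 10 — Power factor: PF = P/|S| = 1 (lagging).

(a) P = 0.3173 W  (b) Q = 0.001861 VAR  (c) S = 0.3173 VA  (d) PF = 1 (lagging)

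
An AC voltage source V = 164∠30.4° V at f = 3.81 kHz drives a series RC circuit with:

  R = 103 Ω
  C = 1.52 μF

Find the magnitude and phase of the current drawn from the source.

Step 1 — Angular frequency: ω = 2π·f = 2π·3810 = 2.394e+04 rad/s.
Step 2 — Component impedances:
  R: Z = R = 103 Ω
  C: Z = 1/(jωC) = -j/(ω·C) = 0 - j27.48 Ω
Step 3 — Series combination: Z_total = R + C = 103 - j27.48 Ω = 106.6∠-14.9° Ω.
Step 4 — Source phasor: V = 164∠30.4° V = 141.5 + j82.99 V.
Step 5 — Ohm's law: I = V / Z_total = (141.5 + j82.99) / (103 - j27.48) = 1.081 + j1.094 A.
Step 6 — Convert to polar: |I| = 1.538 A, ∠I = 45.3°.

I = 1.538∠45.3° A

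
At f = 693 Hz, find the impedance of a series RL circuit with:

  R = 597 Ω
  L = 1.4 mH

Step 1 — Angular frequency: ω = 2π·f = 2π·693 = 4354 rad/s.
Step 2 — Component impedances:
  R: Z = R = 597 Ω
  L: Z = jωL = j·4354·0.0014 = 0 + j6.096 Ω
Step 3 — Series combination: Z_total = R + L = 597 + j6.096 Ω = 597∠0.6° Ω.

Z = 597 + j6.096 Ω = 597∠0.6° Ω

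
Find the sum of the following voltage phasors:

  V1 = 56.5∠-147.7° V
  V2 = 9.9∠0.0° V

Step 1 — Convert each phasor to rectangular form:
  V1 = 56.5·(cos(-147.7°) + j·sin(-147.7°)) = -47.76 - j30.19 V
  V2 = 9.9·(cos(0.0°) + j·sin(0.0°)) = 9.9 V
Step 2 — Sum components: V_total = -37.86 - j30.19 V.
Step 3 — Convert to polar: |V_total| = 48.42 V, ∠V_total = -141.4°.

V_total = 48.42∠-141.4° V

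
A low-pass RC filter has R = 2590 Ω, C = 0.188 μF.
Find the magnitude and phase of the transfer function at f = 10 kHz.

Step 1 — Angular frequency: ω = 2π·1e+04 = 6.283e+04 rad/s.
Step 2 — Transfer function: H(jω) = 1/(1 + jωRC).
Step 3 — Denominator: 1 + jωRC = 1 + j·6.283e+04·2590·1.88e-07 = 1 + j30.59.
Step 4 — H = 0.001067 - j0.03265.
Step 5 — Magnitude: |H| = 0.03267 (-29.7 dB); phase: φ = -88.1°.

|H| = 0.03267 (-29.7 dB), φ = -88.1°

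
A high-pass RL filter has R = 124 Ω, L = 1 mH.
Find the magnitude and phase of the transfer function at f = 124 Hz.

Step 1 — Angular frequency: ω = 2π·124 = 779.1 rad/s.
Step 2 — Transfer function: H(jω) = jωL/(R + jωL).
Step 3 — Numerator jωL = j·0.7791; denominator R + jωL = 124 + j0.7791.
Step 4 — H = 3.948e-05 + j0.006283.
Step 5 — Magnitude: |H| = 0.006283 (-44.0 dB); phase: φ = 89.6°.

|H| = 0.006283 (-44.0 dB), φ = 89.6°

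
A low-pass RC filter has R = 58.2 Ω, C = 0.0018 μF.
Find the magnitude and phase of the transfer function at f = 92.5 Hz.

Step 1 — Angular frequency: ω = 2π·92.5 = 581.2 rad/s.
Step 2 — Transfer function: H(jω) = 1/(1 + jωRC).
Step 3 — Denominator: 1 + jωRC = 1 + j·581.2·58.2·1.8e-09 = 1 + j6.089e-05.
Step 4 — H = 1 - j6.089e-05.
Step 5 — Magnitude: |H| = 1 (-0.0 dB); phase: φ = -0.0°.

|H| = 1 (-0.0 dB), φ = -0.0°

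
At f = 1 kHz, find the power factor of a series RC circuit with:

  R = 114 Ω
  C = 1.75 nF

Step 1 — Angular frequency: ω = 2π·f = 2π·1000 = 6283 rad/s.
Step 2 — Component impedances:
  R: Z = R = 114 Ω
  C: Z = 1/(jωC) = -j/(ω·C) = 0 - j9.095e+04 Ω
Step 3 — Series combination: Z_total = R + C = 114 - j9.095e+04 Ω = 9.095e+04∠-89.9° Ω.
Step 4 — Power factor: PF = cos(φ) = Re(Z)/|Z| = 114/9.095e+04 = 0.001253.
Step 5 — Type: Im(Z) = -9.095e+04 ⇒ leading (phase φ = -89.9°).

PF = 0.001253 (leading, φ = -89.9°)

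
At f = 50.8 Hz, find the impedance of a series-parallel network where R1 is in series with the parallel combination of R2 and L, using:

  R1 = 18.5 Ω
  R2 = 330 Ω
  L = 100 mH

Step 1 — Angular frequency: ω = 2π·f = 2π·50.8 = 319.2 rad/s.
Step 2 — Component impedances:
  R1: Z = R = 18.5 Ω
  R2: Z = R = 330 Ω
  L: Z = jωL = j·319.2·0.1 = 0 + j31.92 Ω
Step 3 — Parallel branch: R2 || L = 1/(1/R2 + 1/L) = 3.059 + j31.62 Ω.
Step 4 — Series with R1: Z_total = R1 + (R2 || L) = 21.56 + j31.62 Ω = 38.27∠55.7° Ω.

Z = 21.56 + j31.62 Ω = 38.27∠55.7° Ω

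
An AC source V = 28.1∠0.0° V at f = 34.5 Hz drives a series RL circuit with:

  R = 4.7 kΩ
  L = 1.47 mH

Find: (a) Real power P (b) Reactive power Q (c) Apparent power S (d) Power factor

Step 1 — Angular frequency: ω = 2π·f = 2π·34.5 = 216.8 rad/s.
Step 2 — Component impedances:
  R: Z = R = 4700 Ω
  L: Z = jωL = j·216.8·0.00147 = 0 + j0.3187 Ω
Step 3 — Series combination: Z_total = R + L = 4700 + j0.3187 Ω = 4700∠0.0° Ω.
Step 4 — Source phasor: V = 28.1∠0.0° V = 28.1 V.
Step 5 — Current: I = V / Z = 0.005979 - j4.053e-07 A = 0.005979∠-0.0° A.
Step 6 — Complex power: S = V·I* = 0.168 + j1.139e-05 VA.
Step 7 — Real power: P = Re(S) = 0.168 W.
Step 8 — Reactive power: Q = Im(S) = 1.139e-05 VAR.
Step 9 — Apparent power: |S| = 0.168 VA.
Step 10 — Power factor: PF = P/|S| = 1 (lagging).

(a) P = 0.168 W  (b) Q = 1.139e-05 VAR  (c) S = 0.168 VA  (d) PF = 1 (lagging)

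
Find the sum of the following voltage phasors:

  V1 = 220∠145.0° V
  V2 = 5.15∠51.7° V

Step 1 — Convert each phasor to rectangular form:
  V1 = 220·(cos(145.0°) + j·sin(145.0°)) = -180.2 + j126.2 V
  V2 = 5.15·(cos(51.7°) + j·sin(51.7°)) = 3.192 + j4.042 V
Step 2 — Sum components: V_total = -177 + j130.2 V.
Step 3 — Convert to polar: |V_total| = 219.8 V, ∠V_total = 143.7°.

V_total = 219.8∠143.7° V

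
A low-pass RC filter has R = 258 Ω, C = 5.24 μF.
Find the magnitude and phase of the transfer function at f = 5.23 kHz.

Step 1 — Angular frequency: ω = 2π·5230 = 3.286e+04 rad/s.
Step 2 — Transfer function: H(jω) = 1/(1 + jωRC).
Step 3 — Denominator: 1 + jωRC = 1 + j·3.286e+04·258·5.24e-06 = 1 + j44.43.
Step 4 — H = 0.0005064 - j0.0225.
Step 5 — Magnitude: |H| = 0.0225 (-33.0 dB); phase: φ = -88.7°.

|H| = 0.0225 (-33.0 dB), φ = -88.7°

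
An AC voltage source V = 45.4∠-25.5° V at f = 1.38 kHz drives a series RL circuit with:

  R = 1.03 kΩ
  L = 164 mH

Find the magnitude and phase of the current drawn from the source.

Step 1 — Angular frequency: ω = 2π·f = 2π·1380 = 8671 rad/s.
Step 2 — Component impedances:
  R: Z = R = 1030 Ω
  L: Z = jωL = j·8671·0.164 = 0 + j1422 Ω
Step 3 — Series combination: Z_total = R + L = 1030 + j1422 Ω = 1756∠54.1° Ω.
Step 4 — Source phasor: V = 45.4∠-25.5° V = 40.98 - j19.55 V.
Step 5 — Ohm's law: I = V / Z_total = (40.98 - j19.55) / (1030 + j1422) = 0.004675 - j0.02543 A.
Step 6 — Convert to polar: |I| = 0.02586 A, ∠I = -79.6°.

I = 0.02586∠-79.6° A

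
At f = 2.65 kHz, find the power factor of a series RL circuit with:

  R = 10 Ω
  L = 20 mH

Step 1 — Angular frequency: ω = 2π·f = 2π·2650 = 1.665e+04 rad/s.
Step 2 — Component impedances:
  R: Z = R = 10 Ω
  L: Z = jωL = j·1.665e+04·0.02 = 0 + j333 Ω
Step 3 — Series combination: Z_total = R + L = 10 + j333 Ω = 333.2∠88.3° Ω.
Step 4 — Power factor: PF = cos(φ) = Re(Z)/|Z| = 10/333.16 = 0.03002.
Step 5 — Type: Im(Z) = 333 ⇒ lagging (phase φ = 88.3°).

PF = 0.03002 (lagging, φ = 88.3°)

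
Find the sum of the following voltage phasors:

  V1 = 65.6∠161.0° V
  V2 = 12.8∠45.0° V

Step 1 — Convert each phasor to rectangular form:
  V1 = 65.6·(cos(161.0°) + j·sin(161.0°)) = -62.03 + j21.36 V
  V2 = 12.8·(cos(45.0°) + j·sin(45.0°)) = 9.051 + j9.051 V
Step 2 — Sum components: V_total = -52.98 + j30.41 V.
Step 3 — Convert to polar: |V_total| = 61.08 V, ∠V_total = 150.1°.

V_total = 61.08∠150.1° V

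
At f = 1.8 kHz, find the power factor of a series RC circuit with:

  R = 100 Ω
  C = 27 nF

Step 1 — Angular frequency: ω = 2π·f = 2π·1800 = 1.131e+04 rad/s.
Step 2 — Component impedances:
  R: Z = R = 100 Ω
  C: Z = 1/(jωC) = -j/(ω·C) = 0 - j3275 Ω
Step 3 — Series combination: Z_total = R + C = 100 - j3275 Ω = 3276∠-88.3° Ω.
Step 4 — Power factor: PF = cos(φ) = Re(Z)/|Z| = 100/3276.3 = 0.03052.
Step 5 — Type: Im(Z) = -3275 ⇒ leading (phase φ = -88.3°).

PF = 0.03052 (leading, φ = -88.3°)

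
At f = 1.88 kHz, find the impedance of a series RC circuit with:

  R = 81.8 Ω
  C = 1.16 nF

Step 1 — Angular frequency: ω = 2π·f = 2π·1880 = 1.181e+04 rad/s.
Step 2 — Component impedances:
  R: Z = R = 81.8 Ω
  C: Z = 1/(jωC) = -j/(ω·C) = 0 - j7.298e+04 Ω
Step 3 — Series combination: Z_total = R + C = 81.8 - j7.298e+04 Ω = 7.298e+04∠-89.9° Ω.

Z = 81.8 - j7.298e+04 Ω = 7.298e+04∠-89.9° Ω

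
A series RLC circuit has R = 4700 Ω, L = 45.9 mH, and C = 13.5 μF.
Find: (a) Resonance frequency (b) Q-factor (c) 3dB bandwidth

Step 1 — Resonance: ω₀ = 1/√(LC) = 1/√(0.0459·1.35e-05) = 1270 rad/s.
Step 2 — f₀ = ω₀/(2π) = 202.2 Hz.
Step 3 — Series Q: Q = ω₀L/R = 1270·0.0459/4700 = 0.01241.
Step 4 — Bandwidth: Δω = ω₀/Q = 1.024e+05 rad/s; BW = Δω/(2π) = 1.63e+04 Hz.

(a) f₀ = 202.2 Hz  (b) Q = 0.01241  (c) BW = 1.63e+04 Hz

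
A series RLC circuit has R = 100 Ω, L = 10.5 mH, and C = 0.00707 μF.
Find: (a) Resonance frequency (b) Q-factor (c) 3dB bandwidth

Step 1 — Resonance: ω₀ = 1/√(LC) = 1/√(0.0105·7.07e-09) = 1.161e+05 rad/s.
Step 2 — f₀ = ω₀/(2π) = 1.847e+04 Hz.
Step 3 — Series Q: Q = ω₀L/R = 1.161e+05·0.0105/100 = 12.19.
Step 4 — Bandwidth: Δω = ω₀/Q = 9524 rad/s; BW = Δω/(2π) = 1516 Hz.

(a) f₀ = 1.847e+04 Hz  (b) Q = 12.19  (c) BW = 1516 Hz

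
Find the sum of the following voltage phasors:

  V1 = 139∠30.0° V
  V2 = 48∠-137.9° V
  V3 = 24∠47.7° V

Step 1 — Convert each phasor to rectangular form:
  V1 = 139·(cos(30.0°) + j·sin(30.0°)) = 120.4 + j69.5 V
  V2 = 48·(cos(-137.9°) + j·sin(-137.9°)) = -35.61 - j32.18 V
  V3 = 24·(cos(47.7°) + j·sin(47.7°)) = 16.15 + j17.75 V
Step 2 — Sum components: V_total = 100.9 + j55.07 V.
Step 3 — Convert to polar: |V_total| = 115 V, ∠V_total = 28.6°.

V_total = 115∠28.6° V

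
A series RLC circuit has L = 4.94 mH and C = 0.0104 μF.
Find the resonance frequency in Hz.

Step 1 — Resonance condition Im(Z)=0 gives ω₀ = 1/√(LC).
Step 2 — ω₀ = 1/√(0.00494·1.04e-08) = 1.395e+05 rad/s.
Step 3 — f₀ = ω₀/(2π) = 2.22e+04 Hz.

f₀ = 2.22e+04 Hz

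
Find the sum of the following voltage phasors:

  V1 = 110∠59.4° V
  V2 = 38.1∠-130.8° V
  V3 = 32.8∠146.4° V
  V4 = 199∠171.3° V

Step 1 — Convert each phasor to rectangular form:
  V1 = 110·(cos(59.4°) + j·sin(59.4°)) = 55.99 + j94.68 V
  V2 = 38.1·(cos(-130.8°) + j·sin(-130.8°)) = -24.9 - j28.84 V
  V3 = 32.8·(cos(146.4°) + j·sin(146.4°)) = -27.32 + j18.15 V
  V4 = 199·(cos(171.3°) + j·sin(171.3°)) = -196.7 + j30.1 V
Step 2 — Sum components: V_total = -192.9 + j114.1 V.
Step 3 — Convert to polar: |V_total| = 224.1 V, ∠V_total = 149.4°.

V_total = 224.1∠149.4° V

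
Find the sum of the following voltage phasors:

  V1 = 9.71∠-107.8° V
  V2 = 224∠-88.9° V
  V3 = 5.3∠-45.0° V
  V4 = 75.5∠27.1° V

Step 1 — Convert each phasor to rectangular form:
  V1 = 9.71·(cos(-107.8°) + j·sin(-107.8°)) = -2.968 - j9.245 V
  V2 = 224·(cos(-88.9°) + j·sin(-88.9°)) = 4.3 - j224 V
  V3 = 5.3·(cos(-45.0°) + j·sin(-45.0°)) = 3.748 - j3.748 V
  V4 = 75.5·(cos(27.1°) + j·sin(27.1°)) = 67.21 + j34.39 V
Step 2 — Sum components: V_total = 72.29 - j202.6 V.
Step 3 — Convert to polar: |V_total| = 215.1 V, ∠V_total = -70.4°.

V_total = 215.1∠-70.4° V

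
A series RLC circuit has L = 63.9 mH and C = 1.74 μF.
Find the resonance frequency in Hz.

Step 1 — Resonance condition Im(Z)=0 gives ω₀ = 1/√(LC).
Step 2 — ω₀ = 1/√(0.0639·1.74e-06) = 2999 rad/s.
Step 3 — f₀ = ω₀/(2π) = 477.3 Hz.

f₀ = 477.3 Hz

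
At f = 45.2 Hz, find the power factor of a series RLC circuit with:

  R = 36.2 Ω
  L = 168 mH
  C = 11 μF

Step 1 — Angular frequency: ω = 2π·f = 2π·45.2 = 284 rad/s.
Step 2 — Component impedances:
  R: Z = R = 36.2 Ω
  L: Z = jωL = j·284·0.168 = 0 + j47.71 Ω
  C: Z = 1/(jωC) = -j/(ω·C) = 0 - j320.1 Ω
Step 3 — Series combination: Z_total = R + L + C = 36.2 - j272.4 Ω = 274.8∠-82.4° Ω.
Step 4 — Power factor: PF = cos(φ) = Re(Z)/|Z| = 36.2/274.8 = 0.1317.
Step 5 — Type: Im(Z) = -272.4 ⇒ leading (phase φ = -82.4°).

PF = 0.1317 (leading, φ = -82.4°)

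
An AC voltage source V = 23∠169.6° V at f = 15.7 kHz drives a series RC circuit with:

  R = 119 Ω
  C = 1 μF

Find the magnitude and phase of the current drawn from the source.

Step 1 — Angular frequency: ω = 2π·f = 2π·1.57e+04 = 9.865e+04 rad/s.
Step 2 — Component impedances:
  R: Z = R = 119 Ω
  C: Z = 1/(jωC) = -j/(ω·C) = 0 - j10.14 Ω
Step 3 — Series combination: Z_total = R + C = 119 - j10.14 Ω = 119.4∠-4.9° Ω.
Step 4 — Source phasor: V = 23∠169.6° V = -22.62 + j4.152 V.
Step 5 — Ohm's law: I = V / Z_total = (-22.62 + j4.152) / (119 - j10.14) = -0.1917 + j0.01856 A.
Step 6 — Convert to polar: |I| = 0.1926 A, ∠I = 174.5°.

I = 0.1926∠174.5° A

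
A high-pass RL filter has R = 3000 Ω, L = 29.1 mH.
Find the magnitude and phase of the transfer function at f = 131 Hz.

Step 1 — Angular frequency: ω = 2π·131 = 823.1 rad/s.
Step 2 — Transfer function: H(jω) = jωL/(R + jωL).
Step 3 — Numerator jωL = j·23.95; denominator R + jωL = 3000 + j23.95.
Step 4 — H = 6.374e-05 + j0.007984.
Step 5 — Magnitude: |H| = 0.007984 (-42.0 dB); phase: φ = 89.5°.

|H| = 0.007984 (-42.0 dB), φ = 89.5°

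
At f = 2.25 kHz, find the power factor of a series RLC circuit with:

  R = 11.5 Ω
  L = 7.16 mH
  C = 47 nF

Step 1 — Angular frequency: ω = 2π·f = 2π·2250 = 1.414e+04 rad/s.
Step 2 — Component impedances:
  R: Z = R = 11.5 Ω
  L: Z = jωL = j·1.414e+04·0.00716 = 0 + j101.2 Ω
  C: Z = 1/(jωC) = -j/(ω·C) = 0 - j1505 Ω
Step 3 — Series combination: Z_total = R + L + C = 11.5 - j1404 Ω = 1404∠-89.5° Ω.
Step 4 — Power factor: PF = cos(φ) = Re(Z)/|Z| = 11.5/1403.8 = 0.008192.
Step 5 — Type: Im(Z) = -1404 ⇒ leading (phase φ = -89.5°).

PF = 0.008192 (leading, φ = -89.5°)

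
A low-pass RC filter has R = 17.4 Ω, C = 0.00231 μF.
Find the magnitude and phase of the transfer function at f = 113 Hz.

Step 1 — Angular frequency: ω = 2π·113 = 710 rad/s.
Step 2 — Transfer function: H(jω) = 1/(1 + jωRC).
Step 3 — Denominator: 1 + jωRC = 1 + j·710·17.4·2.31e-09 = 1 + j2.854e-05.
Step 4 — H = 1 - j2.854e-05.
Step 5 — Magnitude: |H| = 1 (-0.0 dB); phase: φ = -0.0°.

|H| = 1 (-0.0 dB), φ = -0.0°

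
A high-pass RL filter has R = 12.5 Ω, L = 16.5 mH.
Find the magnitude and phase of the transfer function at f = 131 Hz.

Step 1 — Angular frequency: ω = 2π·131 = 823.1 rad/s.
Step 2 — Transfer function: H(jω) = jωL/(R + jωL).
Step 3 — Numerator jωL = j·13.58; denominator R + jωL = 12.5 + j13.58.
Step 4 — H = 0.5414 + j0.4983.
Step 5 — Magnitude: |H| = 0.7358 (-2.7 dB); phase: φ = 42.6°.

|H| = 0.7358 (-2.7 dB), φ = 42.6°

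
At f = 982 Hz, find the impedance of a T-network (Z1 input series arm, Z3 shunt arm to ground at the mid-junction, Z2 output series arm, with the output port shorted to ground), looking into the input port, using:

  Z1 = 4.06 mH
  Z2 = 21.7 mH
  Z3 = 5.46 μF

Step 1 — Angular frequency: ω = 2π·f = 2π·982 = 6170 rad/s.
Step 2 — Component impedances:
  Z1: Z = jωL = j·6170·0.00406 = 0 + j25.05 Ω
  Z2: Z = jωL = j·6170·0.0217 = 0 + j133.9 Ω
  Z3: Z = 1/(jωC) = -j/(ω·C) = 0 - j29.68 Ω
Step 3 — With the output port shorted to ground, the output series arm Z2 runs from the junction to ground; the shunt arm Z3 also runs from the junction to ground. They appear in parallel: Z3 || Z2 = 0 - j38.14 Ω.
Step 4 — Series with input arm Z1: Z_in = Z1 + (Z3 || Z2) = 0 - j13.09 Ω = 13.09∠-90.0° Ω.

Z = 0 - j13.09 Ω = 13.09∠-90.0° Ω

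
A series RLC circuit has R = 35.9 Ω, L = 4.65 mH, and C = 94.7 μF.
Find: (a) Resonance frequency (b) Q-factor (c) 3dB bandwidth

Step 1 — Resonance condition Im(Z)=0 gives ω₀ = 1/√(LC).
Step 2 — ω₀ = 1/√(0.00465·9.47e-05) = 1507 rad/s.
Step 3 — f₀ = ω₀/(2π) = 239.8 Hz.
Step 4 — Series Q: Q = ω₀L/R = 1507·0.00465/35.9 = 0.1952.
Step 5 — 3dB bandwidth: Δω = ω₀/Q = 7720 rad/s; BW = Δω/(2π) = 1229 Hz.

(a) f₀ = 239.8 Hz  (b) Q = 0.1952  (c) BW = 1229 Hz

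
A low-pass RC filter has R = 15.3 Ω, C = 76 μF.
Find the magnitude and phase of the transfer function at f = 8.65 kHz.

Step 1 — Angular frequency: ω = 2π·8650 = 5.435e+04 rad/s.
Step 2 — Transfer function: H(jω) = 1/(1 + jωRC).
Step 3 — Denominator: 1 + jωRC = 1 + j·5.435e+04·15.3·7.6e-05 = 1 + j63.2.
Step 4 — H = 0.0002503 - j0.01582.
Step 5 — Magnitude: |H| = 0.01582 (-36.0 dB); phase: φ = -89.1°.

|H| = 0.01582 (-36.0 dB), φ = -89.1°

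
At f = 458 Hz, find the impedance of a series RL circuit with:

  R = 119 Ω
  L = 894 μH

Step 1 — Angular frequency: ω = 2π·f = 2π·458 = 2878 rad/s.
Step 2 — Component impedances:
  R: Z = R = 119 Ω
  L: Z = jωL = j·2878·0.000894 = 0 + j2.573 Ω
Step 3 — Series combination: Z_total = R + L = 119 + j2.573 Ω = 119∠1.2° Ω.

Z = 119 + j2.573 Ω = 119∠1.2° Ω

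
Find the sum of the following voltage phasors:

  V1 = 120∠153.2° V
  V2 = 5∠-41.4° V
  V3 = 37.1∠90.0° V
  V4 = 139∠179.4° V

Step 1 — Convert each phasor to rectangular form:
  V1 = 120·(cos(153.2°) + j·sin(153.2°)) = -107.1 + j54.11 V
  V2 = 5·(cos(-41.4°) + j·sin(-41.4°)) = 3.751 - j3.307 V
  V3 = 37.1·(cos(90.0°) + j·sin(90.0°)) = 0 + j37.1 V
  V4 = 139·(cos(179.4°) + j·sin(179.4°)) = -139 + j1.456 V
Step 2 — Sum components: V_total = -242.4 + j89.35 V.
Step 3 — Convert to polar: |V_total| = 258.3 V, ∠V_total = 159.8°.

V_total = 258.3∠159.8° V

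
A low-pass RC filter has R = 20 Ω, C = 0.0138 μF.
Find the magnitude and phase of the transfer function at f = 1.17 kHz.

Step 1 — Angular frequency: ω = 2π·1170 = 7351 rad/s.
Step 2 — Transfer function: H(jω) = 1/(1 + jωRC).
Step 3 — Denominator: 1 + jωRC = 1 + j·7351·20·1.38e-08 = 1 + j0.002029.
Step 4 — H = 1 - j0.002029.
Step 5 — Magnitude: |H| = 1 (-0.0 dB); phase: φ = -0.1°.

|H| = 1 (-0.0 dB), φ = -0.1°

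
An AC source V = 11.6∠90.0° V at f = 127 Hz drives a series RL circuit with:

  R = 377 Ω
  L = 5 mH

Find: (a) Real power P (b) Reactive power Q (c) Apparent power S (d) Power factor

Step 1 — Angular frequency: ω = 2π·f = 2π·127 = 798 rad/s.
Step 2 — Component impedances:
  R: Z = R = 377 Ω
  L: Z = jωL = j·798·0.005 = 0 + j3.99 Ω
Step 3 — Series combination: Z_total = R + L = 377 + j3.99 Ω = 377∠0.6° Ω.
Step 4 — Source phasor: V = 11.6∠90.0° V = 0 + j11.6 V.
Step 5 — Current: I = V / Z = 0.0003256 + j0.03077 A = 0.03077∠89.4° A.
Step 6 — Complex power: S = V·I* = 0.3569 + j0.003777 VA.
Step 7 — Real power: P = Re(S) = 0.3569 W.
Step 8 — Reactive power: Q = Im(S) = 0.003777 VAR.
Step 9 — Apparent power: |S| = 0.3569 VA.
Step 10 — Power factor: PF = P/|S| = 0.9999 (lagging).

(a) P = 0.3569 W  (b) Q = 0.003777 VAR  (c) S = 0.3569 VA  (d) PF = 0.9999 (lagging)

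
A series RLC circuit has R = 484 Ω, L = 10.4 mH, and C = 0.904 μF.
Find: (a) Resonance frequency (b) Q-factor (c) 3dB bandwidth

Step 1 — Resonance: ω₀ = 1/√(LC) = 1/√(0.0104·9.04e-07) = 1.031e+04 rad/s.
Step 2 — f₀ = ω₀/(2π) = 1641 Hz.
Step 3 — Series Q: Q = ω₀L/R = 1.031e+04·0.0104/484 = 0.2216.
Step 4 — Bandwidth: Δω = ω₀/Q = 4.654e+04 rad/s; BW = Δω/(2π) = 7407 Hz.

(a) f₀ = 1641 Hz  (b) Q = 0.2216  (c) BW = 7407 Hz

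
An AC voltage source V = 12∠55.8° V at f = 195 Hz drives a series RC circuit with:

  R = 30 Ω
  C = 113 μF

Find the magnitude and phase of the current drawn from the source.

Step 1 — Angular frequency: ω = 2π·f = 2π·195 = 1225 rad/s.
Step 2 — Component impedances:
  R: Z = R = 30 Ω
  C: Z = 1/(jωC) = -j/(ω·C) = 0 - j7.223 Ω
Step 3 — Series combination: Z_total = R + C = 30 - j7.223 Ω = 30.86∠-13.5° Ω.
Step 4 — Source phasor: V = 12∠55.8° V = 6.745 + j9.925 V.
Step 5 — Ohm's law: I = V / Z_total = (6.745 + j9.925) / (30 - j7.223) = 0.1372 + j0.3639 A.
Step 6 — Convert to polar: |I| = 0.3889 A, ∠I = 69.3°.

I = 0.3889∠69.3° A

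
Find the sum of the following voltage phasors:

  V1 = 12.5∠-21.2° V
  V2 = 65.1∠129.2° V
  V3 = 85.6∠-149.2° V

Step 1 — Convert each phasor to rectangular form:
  V1 = 12.5·(cos(-21.2°) + j·sin(-21.2°)) = 11.65 - j4.52 V
  V2 = 65.1·(cos(129.2°) + j·sin(129.2°)) = -41.15 + j50.45 V
  V3 = 85.6·(cos(-149.2°) + j·sin(-149.2°)) = -73.53 - j43.83 V
Step 2 — Sum components: V_total = -103 + j2.098 V.
Step 3 — Convert to polar: |V_total| = 103 V, ∠V_total = 178.8°.

V_total = 103∠178.8° V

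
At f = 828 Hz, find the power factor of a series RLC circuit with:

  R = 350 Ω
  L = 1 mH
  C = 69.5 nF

Step 1 — Angular frequency: ω = 2π·f = 2π·828 = 5202 rad/s.
Step 2 — Component impedances:
  R: Z = R = 350 Ω
  L: Z = jωL = j·5202·0.001 = 0 + j5.202 Ω
  C: Z = 1/(jωC) = -j/(ω·C) = 0 - j2766 Ω
Step 3 — Series combination: Z_total = R + L + C = 350 - j2760 Ω = 2783∠-82.8° Ω.
Step 4 — Power factor: PF = cos(φ) = Re(Z)/|Z| = 350/2783 = 0.1258.
Step 5 — Type: Im(Z) = -2760 ⇒ leading (phase φ = -82.8°).

PF = 0.1258 (leading, φ = -82.8°)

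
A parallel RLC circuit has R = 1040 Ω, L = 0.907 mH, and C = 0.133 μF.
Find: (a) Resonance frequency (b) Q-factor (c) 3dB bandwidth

Step 1 — Resonance: ω₀ = 1/√(LC) = 1/√(0.000907·1.33e-07) = 9.105e+04 rad/s.
Step 2 — f₀ = ω₀/(2π) = 1.449e+04 Hz.
Step 3 — Parallel Q: Q = R/(ω₀L) = 1040/(9.105e+04·0.000907) = 12.59.
Step 4 — Bandwidth: Δω = ω₀/Q = 7230 rad/s; BW = Δω/(2π) = 1151 Hz.

(a) f₀ = 1.449e+04 Hz  (b) Q = 12.59  (c) BW = 1151 Hz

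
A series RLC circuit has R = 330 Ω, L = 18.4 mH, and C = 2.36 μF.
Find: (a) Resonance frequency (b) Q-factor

Step 1 — Resonance condition Im(Z)=0 gives ω₀ = 1/√(LC).
Step 2 — ω₀ = 1/√(0.0184·2.36e-06) = 4799 rad/s.
Step 3 — f₀ = ω₀/(2π) = 763.8 Hz.
Step 4 — Series Q: Q = ω₀L/R = 4799·0.0184/330 = 0.2676.

(a) f₀ = 763.8 Hz  (b) Q = 0.2676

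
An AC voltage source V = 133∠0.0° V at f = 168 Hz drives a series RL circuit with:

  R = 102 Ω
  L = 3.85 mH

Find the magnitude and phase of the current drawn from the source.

Step 1 — Angular frequency: ω = 2π·f = 2π·168 = 1056 rad/s.
Step 2 — Component impedances:
  R: Z = R = 102 Ω
  L: Z = jωL = j·1056·0.00385 = 0 + j4.064 Ω
Step 3 — Series combination: Z_total = R + L = 102 + j4.064 Ω = 102.1∠2.3° Ω.
Step 4 — Source phasor: V = 133∠0.0° V = 133 V.
Step 5 — Ohm's law: I = V / Z_total = (133) / (102 + j4.064) = 1.302 - j0.05187 A.
Step 6 — Convert to polar: |I| = 1.303 A, ∠I = -2.3°.

I = 1.303∠-2.3° A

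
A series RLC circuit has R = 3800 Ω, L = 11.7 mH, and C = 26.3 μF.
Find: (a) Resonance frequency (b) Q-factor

Step 1 — Resonance condition Im(Z)=0 gives ω₀ = 1/√(LC).
Step 2 — ω₀ = 1/√(0.0117·2.63e-05) = 1803 rad/s.
Step 3 — f₀ = ω₀/(2π) = 286.9 Hz.
Step 4 — Series Q: Q = ω₀L/R = 1803·0.0117/3800 = 0.00555.

(a) f₀ = 286.9 Hz  (b) Q = 0.00555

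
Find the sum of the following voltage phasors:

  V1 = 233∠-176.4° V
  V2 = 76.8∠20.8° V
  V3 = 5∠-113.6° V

Step 1 — Convert each phasor to rectangular form:
  V1 = 233·(cos(-176.4°) + j·sin(-176.4°)) = -232.5 - j14.63 V
  V2 = 76.8·(cos(20.8°) + j·sin(20.8°)) = 71.79 + j27.27 V
  V3 = 5·(cos(-113.6°) + j·sin(-113.6°)) = -2.002 - j4.582 V
Step 2 — Sum components: V_total = -162.7 + j8.06 V.
Step 3 — Convert to polar: |V_total| = 162.9 V, ∠V_total = 177.2°.

V_total = 162.9∠177.2° V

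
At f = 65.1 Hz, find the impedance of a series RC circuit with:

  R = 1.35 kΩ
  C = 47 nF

Step 1 — Angular frequency: ω = 2π·f = 2π·65.1 = 409 rad/s.
Step 2 — Component impedances:
  R: Z = R = 1350 Ω
  C: Z = 1/(jωC) = -j/(ω·C) = 0 - j5.202e+04 Ω
Step 3 — Series combination: Z_total = R + C = 1350 - j5.202e+04 Ω = 5.203e+04∠-88.5° Ω.

Z = 1350 - j5.202e+04 Ω = 5.203e+04∠-88.5° Ω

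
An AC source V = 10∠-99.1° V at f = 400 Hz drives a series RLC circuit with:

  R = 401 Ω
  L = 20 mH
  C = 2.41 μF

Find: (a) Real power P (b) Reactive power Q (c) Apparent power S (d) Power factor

Step 1 — Angular frequency: ω = 2π·f = 2π·400 = 2513 rad/s.
Step 2 — Component impedances:
  R: Z = R = 401 Ω
  L: Z = jωL = j·2513·0.02 = 0 + j50.27 Ω
  C: Z = 1/(jωC) = -j/(ω·C) = 0 - j165.1 Ω
Step 3 — Series combination: Z_total = R + L + C = 401 - j114.8 Ω = 417.1∠-16.0° Ω.
Step 4 — Source phasor: V = 10∠-99.1° V = -1.582 - j9.874 V.
Step 5 — Current: I = V / Z = 0.002872 - j0.0238 A = 0.02397∠-83.1° A.
Step 6 — Complex power: S = V·I* = 0.2305 - j0.066 VA.
Step 7 — Real power: P = Re(S) = 0.2305 W.
Step 8 — Reactive power: Q = Im(S) = -0.066 VAR.
Step 9 — Apparent power: |S| = 0.2397 VA.
Step 10 — Power factor: PF = P/|S| = 0.9614 (leading).

(a) P = 0.2305 W  (b) Q = -0.066 VAR  (c) S = 0.2397 VA  (d) PF = 0.9614 (leading)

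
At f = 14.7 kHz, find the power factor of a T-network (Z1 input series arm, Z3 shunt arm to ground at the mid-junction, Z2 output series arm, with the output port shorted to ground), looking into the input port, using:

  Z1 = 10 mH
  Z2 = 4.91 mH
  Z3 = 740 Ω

Step 1 — Angular frequency: ω = 2π·f = 2π·1.47e+04 = 9.236e+04 rad/s.
Step 2 — Component impedances:
  Z1: Z = jωL = j·9.236e+04·0.01 = 0 + j923.6 Ω
  Z2: Z = jωL = j·9.236e+04·0.00491 = 0 + j453.5 Ω
  Z3: Z = R = 740 Ω
Step 3 — With the output port shorted to ground, the output series arm Z2 runs from the junction to ground; the shunt arm Z3 also runs from the junction to ground. They appear in parallel: Z3 || Z2 = 202 + j329.7 Ω.
Step 4 — Series with input arm Z1: Z_in = Z1 + (Z3 || Z2) = 202 + j1253 Ω = 1269∠80.8° Ω.
Step 5 — Power factor: PF = cos(φ) = Re(Z)/|Z| = 202/1269 = 0.1592.
Step 6 — Type: Im(Z) = 1253 ⇒ lagging (phase φ = 80.8°).

PF = 0.1592 (lagging, φ = 80.8°)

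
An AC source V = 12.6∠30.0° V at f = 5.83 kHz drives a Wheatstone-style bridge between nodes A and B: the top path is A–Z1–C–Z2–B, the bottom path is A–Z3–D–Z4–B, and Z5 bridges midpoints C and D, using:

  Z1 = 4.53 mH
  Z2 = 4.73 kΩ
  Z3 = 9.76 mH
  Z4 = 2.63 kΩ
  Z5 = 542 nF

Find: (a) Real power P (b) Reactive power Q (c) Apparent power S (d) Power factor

Step 1 — Angular frequency: ω = 2π·f = 2π·5830 = 3.663e+04 rad/s.
Step 2 — Component impedances:
  Z1: Z = jωL = j·3.663e+04·0.00453 = 0 + j165.9 Ω
  Z2: Z = R = 4730 Ω
  Z3: Z = jωL = j·3.663e+04·0.00976 = 0 + j357.5 Ω
  Z4: Z = R = 2630 Ω
  Z5: Z = 1/(jωC) = -j/(ω·C) = 0 - j50.37 Ω
Step 3 — Bridge requires nodal analysis (the Z5 bridge couples midpoints C and D, so the two paths cannot be reduced to a simple series/parallel combination). Setting node B to ground and injecting 1 A at node A, the 3-node admittance system at A, C, D solves to V_A = Z_AB = 1690 + j107.4 Ω = 1694∠3.6° Ω.
Step 4 — Source phasor: V = 12.6∠30.0° V = 10.91 + j6.3 V.
Step 5 — Current: I = V / Z = 0.006666 + j0.003304 A = 0.00744∠26.4° A.
Step 6 — Complex power: S = V·I* = 0.09355 + j0.005946 VA.
Step 7 — Real power: P = Re(S) = 0.09355 W.
Step 8 — Reactive power: Q = Im(S) = 0.005946 VAR.
Step 9 — Apparent power: |S| = 0.09374 VA.
Step 10 — Power factor: PF = P/|S| = 0.998 (lagging).

(a) P = 0.09355 W  (b) Q = 0.005946 VAR  (c) S = 0.09374 VA  (d) PF = 0.998 (lagging)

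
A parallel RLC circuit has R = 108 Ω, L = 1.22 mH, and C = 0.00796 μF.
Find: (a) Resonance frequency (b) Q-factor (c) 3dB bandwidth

Step 1 — Resonance: ω₀ = 1/√(LC) = 1/√(0.00122·7.96e-09) = 3.209e+05 rad/s.
Step 2 — f₀ = ω₀/(2π) = 5.107e+04 Hz.
Step 3 — Parallel Q: Q = R/(ω₀L) = 108/(3.209e+05·0.00122) = 0.2759.
Step 4 — Bandwidth: Δω = ω₀/Q = 1.163e+06 rad/s; BW = Δω/(2π) = 1.851e+05 Hz.

(a) f₀ = 5.107e+04 Hz  (b) Q = 0.2759  (c) BW = 1.851e+05 Hz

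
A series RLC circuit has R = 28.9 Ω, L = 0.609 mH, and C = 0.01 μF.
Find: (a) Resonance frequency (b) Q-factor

Step 1 — Resonance condition Im(Z)=0 gives ω₀ = 1/√(LC).
Step 2 — ω₀ = 1/√(0.000609·1e-08) = 4.052e+05 rad/s.
Step 3 — f₀ = ω₀/(2π) = 6.449e+04 Hz.
Step 4 — Series Q: Q = ω₀L/R = 4.052e+05·0.000609/28.9 = 8.539.

(a) f₀ = 6.449e+04 Hz  (b) Q = 8.539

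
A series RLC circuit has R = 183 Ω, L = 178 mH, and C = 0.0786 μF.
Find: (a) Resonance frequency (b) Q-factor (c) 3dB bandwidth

Step 1 — Resonance condition Im(Z)=0 gives ω₀ = 1/√(LC).
Step 2 — ω₀ = 1/√(0.178·7.86e-08) = 8454 rad/s.
Step 3 — f₀ = ω₀/(2π) = 1346 Hz.
Step 4 — Series Q: Q = ω₀L/R = 8454·0.178/183 = 8.223.
Step 5 — 3dB bandwidth: Δω = ω₀/Q = 1028 rad/s; BW = Δω/(2π) = 163.6 Hz.

(a) f₀ = 1346 Hz  (b) Q = 8.223  (c) BW = 163.6 Hz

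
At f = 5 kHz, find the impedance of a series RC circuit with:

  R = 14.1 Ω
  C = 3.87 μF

Step 1 — Angular frequency: ω = 2π·f = 2π·5000 = 3.142e+04 rad/s.
Step 2 — Component impedances:
  R: Z = R = 14.1 Ω
  C: Z = 1/(jωC) = -j/(ω·C) = 0 - j8.225 Ω
Step 3 — Series combination: Z_total = R + C = 14.1 - j8.225 Ω = 16.32∠-30.3° Ω.

Z = 14.1 - j8.225 Ω = 16.32∠-30.3° Ω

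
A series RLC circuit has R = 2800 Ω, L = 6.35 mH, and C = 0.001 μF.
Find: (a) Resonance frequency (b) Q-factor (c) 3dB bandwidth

Step 1 — Resonance: ω₀ = 1/√(LC) = 1/√(0.00635·1e-09) = 3.968e+05 rad/s.
Step 2 — f₀ = ω₀/(2π) = 6.316e+04 Hz.
Step 3 — Series Q: Q = ω₀L/R = 3.968e+05·0.00635/2800 = 0.9.
Step 4 — Bandwidth: Δω = ω₀/Q = 4.409e+05 rad/s; BW = Δω/(2π) = 7.018e+04 Hz.

(a) f₀ = 6.316e+04 Hz  (b) Q = 0.9  (c) BW = 7.018e+04 Hz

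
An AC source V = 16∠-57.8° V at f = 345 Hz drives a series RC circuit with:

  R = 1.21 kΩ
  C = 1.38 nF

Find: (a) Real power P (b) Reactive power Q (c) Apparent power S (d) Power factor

Step 1 — Angular frequency: ω = 2π·f = 2π·345 = 2168 rad/s.
Step 2 — Component impedances:
  R: Z = R = 1210 Ω
  C: Z = 1/(jωC) = -j/(ω·C) = 0 - j3.343e+05 Ω
Step 3 — Series combination: Z_total = R + C = 1210 - j3.343e+05 Ω = 3.343e+05∠-89.8° Ω.
Step 4 — Source phasor: V = 16∠-57.8° V = 8.526 - j13.54 V.
Step 5 — Current: I = V / Z = 4.059e-05 + j2.536e-05 A = 4.786e-05∠32.0° A.
Step 6 — Complex power: S = V·I* = 2.772e-06 - j0.0007658 VA.
Step 7 — Real power: P = Re(S) = 2.772e-06 W.
Step 8 — Reactive power: Q = Im(S) = -0.0007658 VAR.
Step 9 — Apparent power: |S| = 0.0007658 VA.
Step 10 — Power factor: PF = P/|S| = 0.00362 (leading).

(a) P = 2.772e-06 W  (b) Q = -0.0007658 VAR  (c) S = 0.0007658 VA  (d) PF = 0.00362 (leading)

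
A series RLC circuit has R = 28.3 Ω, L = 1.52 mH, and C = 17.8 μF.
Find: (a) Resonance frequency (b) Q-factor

Step 1 — Resonance condition Im(Z)=0 gives ω₀ = 1/√(LC).
Step 2 — ω₀ = 1/√(0.00152·1.78e-05) = 6080 rad/s.
Step 3 — f₀ = ω₀/(2π) = 967.6 Hz.
Step 4 — Series Q: Q = ω₀L/R = 6080·0.00152/28.3 = 0.3265.

(a) f₀ = 967.6 Hz  (b) Q = 0.3265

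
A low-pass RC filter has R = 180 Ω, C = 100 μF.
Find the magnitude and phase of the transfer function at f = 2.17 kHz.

Step 1 — Angular frequency: ω = 2π·2170 = 1.363e+04 rad/s.
Step 2 — Transfer function: H(jω) = 1/(1 + jωRC).
Step 3 — Denominator: 1 + jωRC = 1 + j·1.363e+04·180·0.0001 = 1 + j245.4.
Step 4 — H = 1.66e-05 - j0.004075.
Step 5 — Magnitude: |H| = 0.004075 (-47.8 dB); phase: φ = -89.8°.

|H| = 0.004075 (-47.8 dB), φ = -89.8°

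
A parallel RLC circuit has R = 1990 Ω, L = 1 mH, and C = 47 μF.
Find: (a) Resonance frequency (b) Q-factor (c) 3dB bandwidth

Step 1 — Resonance: ω₀ = 1/√(LC) = 1/√(0.001·4.7e-05) = 4613 rad/s.
Step 2 — f₀ = ω₀/(2π) = 734.1 Hz.
Step 3 — Parallel Q: Q = R/(ω₀L) = 1990/(4613·0.001) = 431.4.
Step 4 — Bandwidth: Δω = ω₀/Q = 10.69 rad/s; BW = Δω/(2π) = 1.702 Hz.

(a) f₀ = 734.1 Hz  (b) Q = 431.4  (c) BW = 1.702 Hz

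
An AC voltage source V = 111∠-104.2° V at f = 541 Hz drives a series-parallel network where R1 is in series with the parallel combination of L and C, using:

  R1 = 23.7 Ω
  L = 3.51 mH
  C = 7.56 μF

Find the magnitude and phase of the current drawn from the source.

Step 1 — Angular frequency: ω = 2π·f = 2π·541 = 3399 rad/s.
Step 2 — Component impedances:
  R1: Z = R = 23.7 Ω
  L: Z = jωL = j·3399·0.00351 = 0 + j11.93 Ω
  C: Z = 1/(jωC) = -j/(ω·C) = 0 - j38.91 Ω
Step 3 — Parallel branch: L || C = 1/(1/L + 1/C) = 0 + j17.21 Ω.
Step 4 — Series with R1: Z_total = R1 + (L || C) = 23.7 + j17.21 Ω = 29.29∠36.0° Ω.
Step 5 — Source phasor: V = 111∠-104.2° V = -27.23 - j107.6 V.
Step 6 — Ohm's law: I = V / Z_total = (-27.23 - j107.6) / (23.7 + j17.21) = -2.911 - j2.427 A.
Step 7 — Convert to polar: |I| = 3.79 A, ∠I = -140.2°.

I = 3.79∠-140.2° A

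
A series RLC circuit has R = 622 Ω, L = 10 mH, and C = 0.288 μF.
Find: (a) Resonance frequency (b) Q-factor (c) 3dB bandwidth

Step 1 — Resonance condition Im(Z)=0 gives ω₀ = 1/√(LC).
Step 2 — ω₀ = 1/√(0.01·2.88e-07) = 1.863e+04 rad/s.
Step 3 — f₀ = ω₀/(2π) = 2966 Hz.
Step 4 — Series Q: Q = ω₀L/R = 1.863e+04·0.01/622 = 0.2996.
Step 5 — 3dB bandwidth: Δω = ω₀/Q = 6.22e+04 rad/s; BW = Δω/(2π) = 9899 Hz.

(a) f₀ = 2966 Hz  (b) Q = 0.2996  (c) BW = 9899 Hz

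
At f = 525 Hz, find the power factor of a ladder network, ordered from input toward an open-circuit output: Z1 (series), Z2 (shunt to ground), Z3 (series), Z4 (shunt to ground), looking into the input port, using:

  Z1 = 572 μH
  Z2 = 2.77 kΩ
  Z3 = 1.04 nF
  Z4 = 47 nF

Step 1 — Angular frequency: ω = 2π·f = 2π·525 = 3299 rad/s.
Step 2 — Component impedances:
  Z1: Z = jωL = j·3299·0.000572 = 0 + j1.887 Ω
  Z2: Z = R = 2770 Ω
  Z3: Z = 1/(jωC) = -j/(ω·C) = 0 - j2.915e+05 Ω
  Z4: Z = 1/(jωC) = -j/(ω·C) = 0 - j6450 Ω
Step 3 — Ladder network (open output): work backward from the far end, alternating series and parallel combinations. Z_in = 2770 - j23.86 Ω = 2770∠-0.5° Ω.
Step 4 — Power factor: PF = cos(φ) = Re(Z)/|Z| = 2770/2770 = 1.
Step 5 — Type: Im(Z) = -23.86 ⇒ leading (phase φ = -0.5°).

PF = 1 (leading, φ = -0.5°)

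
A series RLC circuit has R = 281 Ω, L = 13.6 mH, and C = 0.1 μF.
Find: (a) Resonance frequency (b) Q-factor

Step 1 — Resonance condition Im(Z)=0 gives ω₀ = 1/√(LC).
Step 2 — ω₀ = 1/√(0.0136·1e-07) = 2.712e+04 rad/s.
Step 3 — f₀ = ω₀/(2π) = 4316 Hz.
Step 4 — Series Q: Q = ω₀L/R = 2.712e+04·0.0136/281 = 1.312.

(a) f₀ = 4316 Hz  (b) Q = 1.312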